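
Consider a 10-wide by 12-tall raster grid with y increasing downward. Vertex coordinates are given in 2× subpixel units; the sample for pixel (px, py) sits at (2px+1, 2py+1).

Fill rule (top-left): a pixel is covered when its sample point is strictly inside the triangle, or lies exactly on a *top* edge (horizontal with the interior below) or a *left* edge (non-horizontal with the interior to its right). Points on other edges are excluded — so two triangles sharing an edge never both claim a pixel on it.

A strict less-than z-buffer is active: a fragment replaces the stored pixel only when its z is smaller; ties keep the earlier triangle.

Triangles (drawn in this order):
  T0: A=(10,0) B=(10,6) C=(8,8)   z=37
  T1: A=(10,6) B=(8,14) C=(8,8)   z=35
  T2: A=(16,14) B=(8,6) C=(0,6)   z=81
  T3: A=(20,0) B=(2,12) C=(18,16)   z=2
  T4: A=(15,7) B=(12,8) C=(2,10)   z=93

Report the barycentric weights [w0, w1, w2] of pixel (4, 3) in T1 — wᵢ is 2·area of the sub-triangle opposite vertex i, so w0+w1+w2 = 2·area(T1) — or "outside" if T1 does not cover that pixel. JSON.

T0:
  2·area = 12
  edge (10, 0)→(10, 6): d=(0,6) right/bottom  bias=-1
  edge (10, 6)→(8, 8): d=(-2,2) right/bottom  bias=-1
  edge (8, 8)→(10, 0): d=(2,-8) top-left  bias=+0
    (7,0)@(15, 1): e=[-30,0,42] → ·  [on edge]
    (6,1)@(13, 3): e=[-18,0,30] → ·  [on edge]
    (4,2)@(9, 5): e=[6,4,2] → #
    (5,2)@(11, 5): e=[-6,0,18] → ·  [on edge]
    (4,3)@(9, 7): e=[6,0,6] → ·  [on edge]
    (3,4)@(7, 9): e=[18,0,-6] → ·  [on edge]
    (2,5)@(5, 11): e=[30,0,-18] → ·  [on edge]
    (1,6)@(3, 13): e=[42,0,-30] → ·  [on edge]
    (0,7)@(1, 15): e=[54,0,-42] → ·  [on edge]
  covered (1 px):
    · · · · · · · · · ·
    · · · · · · · · · ·
    · · · · # · · · · ·
    · · · · · · · · · ·
    · · · · · · · · · ·
    · · · · · · · · · ·
    · · · · · · · · · ·
    · · · · · · · · · ·
    · · · · · · · · · ·
    · · · · · · · · · ·
    · · · · · · · · · ·
    · · · · · · · · · ·
T1:
  2·area = 12
  edge (10, 6)→(8, 14): d=(-2,8) right/bottom  bias=-1
  edge (8, 14)→(8, 8): d=(0,-6) top-left  bias=+0
  edge (8, 8)→(10, 6): d=(2,-2) top-left  bias=+0
    (7,0)@(15, 1): e=[-30,42,0] → ·  [on edge]
    (6,1)@(13, 3): e=[-18,30,0] → ·  [on edge]
    (5,2)@(11, 5): e=[-6,18,0] → ·  [on edge]
    (4,3)@(9, 7): e=[6,6,0] → #  [on edge]
    (5,3)@(11, 7): e=[-10,18,4] → ·
    (3,4)@(7, 9): e=[18,-6,0] → ·  [on edge]
    (4,4)@(9, 9): e=[2,6,4] → #
    (5,4)@(11, 9): e=[-14,18,8] → ·
    (2,5)@(5, 11): e=[30,-18,0] → ·  [on edge]
    (4,5)@(9, 11): e=[-2,6,8] → ·
    (1,6)@(3, 13): e=[42,-30,0] → ·  [on edge]
    (0,7)@(1, 15): e=[54,-42,0] → ·  [on edge]
  covered (2 px):
    · · · · · · · · · ·
    · · · · · · · · · ·
    · · · · · · · · · ·
    · · · · # · · · · ·
    · · · · # · · · · ·
    · · · · · · · · · ·
    · · · · · · · · · ·
    · · · · · · · · · ·
    · · · · · · · · · ·
    · · · · · · · · · ·
    · · · · · · · · · ·
    · · · · · · · · · ·
T2:
  2·area = 64  (B↔C swapped to make it positive)
  edge (16, 14)→(0, 6): d=(-16,-8) top-left  bias=+0
  edge (0, 6)→(8, 6): d=(8,0) top-left  bias=+0
  edge (8, 6)→(16, 14): d=(8,8) right/bottom  bias=-1
    (1,0)@(3, 1): e=[104,-40,0] → ·  [on edge]
    (2,1)@(5, 3): e=[88,-24,0] → ·  [on edge]
    (3,2)@(7, 5): e=[72,-8,0] → ·  [on edge]
    (1,3)@(3, 7): e=[8,8,48] → #
    (2,3)@(5, 7): e=[24,8,32] → #
    (3,3)@(7, 7): e=[40,8,16] → #
    (4,3)@(9, 7): e=[56,8,0] → ·  [on edge]
    (1,4)@(3, 9): e=[-24,24,64] → ·
    (2,4)@(5, 9): e=[-8,24,48] → ·
    (3,4)@(7, 9): e=[8,24,32] → #
    (4,4)@(9, 9): e=[24,24,16] → #
    (5,4)@(11, 9): e=[40,24,0] → ·  [on edge]
    (6,5)@(13, 11): e=[24,40,0] → ·  [on edge]
    (7,6)@(15, 13): e=[8,56,0] → ·  [on edge]
    (8,7)@(17, 15): e=[-8,72,0] → ·  [on edge]
    (9,8)@(19, 17): e=[-24,88,0] → ·  [on edge]
  covered (6 px):
    · · · · · · · · · ·
    · · · · · · · · · ·
    · · · · · · · · · ·
    · # # # · · · · · ·
    · · · # # · · · · ·
    · · · · · # · · · ·
    · · · · · · · · · ·
    · · · · · · · · · ·
    · · · · · · · · · ·
    · · · · · · · · · ·
    · · · · · · · · · ·
    · · · · · · · · · ·
T3:
  2·area = 264  (B↔C swapped to make it positive)
  edge (20, 0)→(18, 16): d=(-2,16) right/bottom  bias=-1
  edge (18, 16)→(2, 12): d=(-16,-4) top-left  bias=+0
  edge (2, 12)→(20, 0): d=(18,-12) top-left  bias=+0
    (9,0)@(19, 1): e=[14,244,6] → #
    (8,1)@(17, 3): e=[42,204,18] → #
    (6,2)@(13, 5): e=[102,156,6] → #
    (7,2)@(15, 5): e=[70,164,30] → #
    (5,3)@(11, 7): e=[130,116,18] → #
    (3,4)@(7, 9): e=[190,68,6] → #
    (4,4)@(9, 9): e=[158,76,30] → #
    (9,4)@(19, 9): e=[-2,116,150] → ·
    (2,5)@(5, 11): e=[218,28,18] → #
    (9,5)@(19, 11): e=[-6,84,186] → ·
    (2,6)@(5, 13): e=[214,-4,54] → ·
    (3,6)@(7, 13): e=[182,4,78] → #
  covered (33 px):
    · · · · · · · · · #
    · · · · · · · · # #
    · · · · · · # # # #
    · · · · · # # # # #
    · · · # # # # # # ·
    · · # # # # # # # ·
    · · · # # # # # # ·
    · · · · · · · # # ·
    · · · · · · · · · ·
    · · · · · · · · · ·
    · · · · · · · · · ·
    · · · · · · · · · ·
T4:
  2·area = 4
  edge (15, 7)→(12, 8): d=(-3,1) right/bottom  bias=-1
  edge (12, 8)→(2, 10): d=(-10,2) right/bottom  bias=-1
  edge (2, 10)→(15, 7): d=(13,-3) top-left  bias=+0
    (7,3)@(15, 7): e=[0,4,0] → ·  [on edge]
    (8,3)@(17, 7): e=[-2,0,6] → ·  [on edge]
    (3,4)@(7, 9): e=[2,0,2] → ·  [on edge]
    (4,4)@(9, 9): e=[0,-4,8] → ·  [on edge]
    (1,5)@(3, 11): e=[0,-12,16] → ·  [on edge]
  covered (0 px):
    · · · · · · · · · ·
    · · · · · · · · · ·
    · · · · · · · · · ·
    · · · · · · · · · ·
    · · · · · · · · · ·
    · · · · · · · · · ·
    · · · · · · · · · ·
    · · · · · · · · · ·
    · · · · · · · · · ·
    · · · · · · · · · ·
    · · · · · · · · · ·
    · · · · · · · · · ·

Answer: [6,0,6]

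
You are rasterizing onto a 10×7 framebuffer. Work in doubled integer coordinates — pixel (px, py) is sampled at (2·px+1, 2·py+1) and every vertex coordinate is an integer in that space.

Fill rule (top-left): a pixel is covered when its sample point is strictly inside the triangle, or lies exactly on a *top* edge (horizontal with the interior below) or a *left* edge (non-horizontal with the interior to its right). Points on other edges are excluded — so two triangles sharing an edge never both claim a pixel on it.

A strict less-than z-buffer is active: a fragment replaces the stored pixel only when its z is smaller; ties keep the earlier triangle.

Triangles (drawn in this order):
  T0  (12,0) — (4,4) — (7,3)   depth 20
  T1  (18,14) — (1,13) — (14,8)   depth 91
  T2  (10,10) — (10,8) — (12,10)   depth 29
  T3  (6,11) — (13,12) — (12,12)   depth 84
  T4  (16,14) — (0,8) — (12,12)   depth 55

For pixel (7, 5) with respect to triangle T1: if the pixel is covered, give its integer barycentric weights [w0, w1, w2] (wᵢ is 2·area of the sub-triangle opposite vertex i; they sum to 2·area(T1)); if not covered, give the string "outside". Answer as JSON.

T0:
  2·area = 4  (B↔C swapped to make it positive)
  edge (12, 0)→(7, 3): d=(-5,3) right/bottom  bias=-1
  edge (7, 3)→(4, 4): d=(-3,1) right/bottom  bias=-1
  edge (4, 4)→(12, 0): d=(8,-4) top-left  bias=+0
    (6,0)@(13, 1): e=[-8,0,12] → ·  [on edge]
    (3,1)@(7, 3): e=[0,0,4] → ·  [on edge]
    (0,2)@(1, 5): e=[8,0,-4] → ·  [on edge]
  covered (0 px):
    · · · · · · · · · ·
    · · · · · · · · · ·
    · · · · · · · · · ·
    · · · · · · · · · ·
    · · · · · · · · · ·
    · · · · · · · · · ·
    · · · · · · · · · ·
T1:
  2·area = 98
  edge (18, 14)→(1, 13): d=(-17,-1) top-left  bias=+0
  edge (1, 13)→(14, 8): d=(13,-5) top-left  bias=+0
  edge (14, 8)→(18, 14): d=(4,6) right/bottom  bias=-1
    (6,4)@(13, 9): e=[80,8,10] → #
    (7,4)@(15, 9): e=[82,18,-2] → ·
    (3,5)@(7, 11): e=[40,4,54] → #
    (4,5)@(9, 11): e=[42,14,42] → #
    (5,5)@(11, 11): e=[44,24,30] → #
    (7,5)@(15, 11): e=[48,44,6] → #
    (8,5)@(17, 11): e=[50,54,-6] → ·
    (0,6)@(1, 13): e=[0,0,98] → #  [on edge]
    (1,6)@(3, 13): e=[2,10,86] → #
    (2,6)@(5, 13): e=[4,20,74] → #
    (8,6)@(17, 13): e=[16,80,2] → #
    (9,6)@(19, 13): e=[18,90,-10] → ·
  covered (15 px):
    · · · · · · · · · ·
    · · · · · · · · · ·
    · · · · · · · · · ·
    · · · · · · · · · ·
    · · · · · · # · · ·
    · · · # # # # # · ·
    # # # # # # # # # ·
T2:
  2·area = 4
  edge (10, 10)→(10, 8): d=(0,-2) top-left  bias=+0
  edge (10, 8)→(12, 10): d=(2,2) right/bottom  bias=-1
  edge (12, 10)→(10, 10): d=(-2,0) right/bottom  bias=-1
    (1,0)@(3, 1): e=[-14,0,18] → ·  [on edge]
    (2,1)@(5, 3): e=[-10,0,14] → ·  [on edge]
    (3,2)@(7, 5): e=[-6,0,10] → ·  [on edge]
    (4,3)@(9, 7): e=[-2,0,6] → ·  [on edge]
    (5,4)@(11, 9): e=[2,0,2] → ·  [on edge]
    (6,5)@(13, 11): e=[6,0,-2] → ·  [on edge]
    (7,6)@(15, 13): e=[10,0,-6] → ·  [on edge]
  covered (0 px):
    · · · · · · · · · ·
    · · · · · · · · · ·
    · · · · · · · · · ·
    · · · · · · · · · ·
    · · · · · · · · · ·
    · · · · · · · · · ·
    · · · · · · · · · ·
T3:
  2·area = 1
  edge (6, 11)→(13, 12): d=(7,1) right/bottom  bias=-1
  edge (13, 12)→(12, 12): d=(-1,0) right/bottom  bias=-1
  edge (12, 12)→(6, 11): d=(-6,-1) top-left  bias=+0
  covered (0 px):
    · · · · · · · · · ·
    · · · · · · · · · ·
    · · · · · · · · · ·
    · · · · · · · · · ·
    · · · · · · · · · ·
    · · · · · · · · · ·
    · · · · · · · · · ·
T4:
  2·area = 8
  edge (16, 14)→(0, 8): d=(-16,-6) top-left  bias=+0
  edge (0, 8)→(12, 12): d=(12,4) right/bottom  bias=-1
  edge (12, 12)→(16, 14): d=(4,2) right/bottom  bias=-1
    (1,4)@(3, 9): e=[2,0,6] → ·  [on edge]
    (4,5)@(9, 11): e=[6,0,2] → ·  [on edge]
    (7,6)@(15, 13): e=[10,0,-2] → ·  [on edge]
  covered (0 px):
    · · · · · · · · · ·
    · · · · · · · · · ·
    · · · · · · · · · ·
    · · · · · · · · · ·
    · · · · · · · · · ·
    · · · · · · · · · ·
    · · · · · · · · · ·

Answer: [44,6,48]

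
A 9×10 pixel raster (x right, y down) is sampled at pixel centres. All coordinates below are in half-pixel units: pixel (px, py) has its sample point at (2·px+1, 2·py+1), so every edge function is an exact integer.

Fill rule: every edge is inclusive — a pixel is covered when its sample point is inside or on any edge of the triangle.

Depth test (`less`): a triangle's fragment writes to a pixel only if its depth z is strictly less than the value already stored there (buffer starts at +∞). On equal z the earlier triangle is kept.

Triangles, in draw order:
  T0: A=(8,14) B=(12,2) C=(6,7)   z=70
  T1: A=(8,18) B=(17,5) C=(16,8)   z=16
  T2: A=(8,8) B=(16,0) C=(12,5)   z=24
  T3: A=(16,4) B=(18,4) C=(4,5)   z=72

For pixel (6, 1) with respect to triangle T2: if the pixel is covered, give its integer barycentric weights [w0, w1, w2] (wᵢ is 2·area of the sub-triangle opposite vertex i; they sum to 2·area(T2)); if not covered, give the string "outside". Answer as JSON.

T0:
  2·area = 52  (B↔C swapped to make it positive)
  edge (8, 14)→(6, 7): d=(-2,-7) inclusive
  edge (6, 7)→(12, 2): d=(6,-5) inclusive
  edge (12, 2)→(8, 14): d=(-4,12) inclusive
    (5,1)@(11, 3): e=[43,1,8] → X
    (6,1)@(13, 3): e=[57,11,-16] → .
    (4,2)@(9, 5): e=[25,3,24] → X
    (5,2)@(11, 5): e=[39,13,0] → X  [on edge]
    (6,2)@(13, 5): e=[53,23,-24] → .
    (3,3)@(7, 7): e=[7,5,40] → X
    (5,3)@(11, 7): e=[35,25,-8] → .
    (3,4)@(7, 9): e=[3,17,32] → X
    (5,4)@(11, 9): e=[31,37,-16] → .
    (3,5)@(7, 11): e=[-1,29,24] → .
    (4,5)@(9, 11): e=[13,39,0] → X  [on edge]
    (5,5)@(11, 11): e=[27,49,-24] → .
    (3,8)@(7, 17): e=[-13,65,0] → .  [on edge]
  covered (8 px):
    . . . . . . . . .
    . . . . . X . . .
    . . . . X X . . .
    . . . X X . . . .
    . . . X X . . . .
    . . . . X . . . .
    . . . . . . . . .
    . . . . . . . . .
    . . . . . . . . .
    . . . . . . . . .
T1:
  2·area = 14
  edge (8, 18)→(17, 5): d=(9,-13) inclusive
  edge (17, 5)→(16, 8): d=(-1,3) inclusive
  edge (16, 8)→(8, 18): d=(-8,10) inclusive
    (8,2)@(17, 5): e=[0,0,14] → X  [on edge]
    (8,3)@(17, 7): e=[18,-2,-2] → .
    (7,4)@(15, 9): e=[10,2,2] → X
    (8,4)@(17, 9): e=[36,-4,-18] → .
    (6,5)@(13, 11): e=[2,6,6] → X
    (7,5)@(15, 11): e=[28,0,-14] → .  [on edge]
    (6,6)@(13, 13): e=[20,4,-10] → .
    (6,8)@(13, 17): e=[56,0,-42] → .  [on edge]
  covered (3 px):
    . . . . . . . . .
    . . . . . . . . .
    . . . . . . . . X
    . . . . . . . . .
    . . . . . . . X .
    . . . . . . X . .
    . . . . . . . . .
    . . . . . . . . .
    . . . . . . . . .
    . . . . . . . . .
T2:
  2·area = 8
  edge (8, 8)→(16, 0): d=(8,-8) inclusive
  edge (16, 0)→(12, 5): d=(-4,5) inclusive
  edge (12, 5)→(8, 8): d=(-4,3) inclusive
    (7,0)@(15, 1): e=[0,1,7] → X  [on edge]
    (8,0)@(17, 1): e=[16,-9,1] → .
    (6,1)@(13, 3): e=[0,3,5] → X  [on edge]
    (7,1)@(15, 3): e=[16,-7,-1] → .
    (5,2)@(11, 5): e=[0,5,3] → X  [on edge]
    (6,2)@(13, 5): e=[16,-5,-3] → .
    (4,3)@(9, 7): e=[0,7,1] → X  [on edge]
    (5,3)@(11, 7): e=[16,-3,-5] → .
    (3,4)@(7, 9): e=[0,9,-1] → .  [on edge]
    (4,4)@(9, 9): e=[16,-1,-7] → .
    (2,5)@(5, 11): e=[0,11,-3] → .  [on edge]
    (1,6)@(3, 13): e=[0,13,-5] → .  [on edge]
    (0,7)@(1, 15): e=[0,15,-7] → .  [on edge]
  covered (4 px):
    . . . . . . . X .
    . . . . . . X . .
    . . . . . X . . .
    . . . . X . . . .
    . . . . . . . . .
    . . . . . . . . .
    . . . . . . . . .
    . . . . . . . . .
    . . . . . . . . .
    . . . . . . . . .
T3:
  2·area = 2
  edge (16, 4)→(18, 4): d=(2,0) inclusive
  edge (18, 4)→(4, 5): d=(-14,1) inclusive
  edge (4, 5)→(16, 4): d=(12,-1) inclusive
  covered (0 px):
    . . . . . . . . .
    . . . . . . . . .
    . . . . . . . . .
    . . . . . . . . .
    . . . . . . . . .
    . . . . . . . . .
    . . . . . . . . .
    . . . . . . . . .
    . . . . . . . . .
    . . . . . . . . .

Final: [3,5,0]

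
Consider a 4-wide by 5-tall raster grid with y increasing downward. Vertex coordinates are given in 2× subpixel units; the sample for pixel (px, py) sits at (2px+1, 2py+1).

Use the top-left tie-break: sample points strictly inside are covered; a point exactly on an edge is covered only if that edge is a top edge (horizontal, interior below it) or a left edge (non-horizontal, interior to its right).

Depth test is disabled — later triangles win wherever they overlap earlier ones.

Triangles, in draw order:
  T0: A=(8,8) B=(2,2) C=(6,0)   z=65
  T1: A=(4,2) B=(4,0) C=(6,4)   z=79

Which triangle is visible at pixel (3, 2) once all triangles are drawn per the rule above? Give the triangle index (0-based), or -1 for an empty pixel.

T0:
  2·area = 36
  edge (8, 8)→(2, 2): d=(-6,-6) top-left  bias=+0
  edge (2, 2)→(6, 0): d=(4,-2) top-left  bias=+0
  edge (6, 0)→(8, 8): d=(2,8) right/bottom  bias=-1
    (0,0)@(1, 1): e=[0,-6,42] → ·  [on edge]
    (2,0)@(5, 1): e=[24,2,10] → #
    (3,0)@(7, 1): e=[36,6,-6] → ·
    (1,1)@(3, 3): e=[0,6,30] → #  [on edge]
    (3,1)@(7, 3): e=[24,14,-2] → ·
    (1,2)@(3, 5): e=[-12,14,34] → ·
    (2,2)@(5, 5): e=[0,18,18] → #  [on edge]
    (3,2)@(7, 5): e=[12,22,2] → #
    (2,3)@(5, 7): e=[-12,26,22] → ·
    (3,3)@(7, 7): e=[0,30,6] → #  [on edge]
    (3,4)@(7, 9): e=[-12,38,10] → ·
  covered (6 px):
    · · # ·
    · # # ·
    · · # #
    · · · #
    · · · ·
T1:
  2·area = 4
  edge (4, 2)→(4, 0): d=(0,-2) top-left  bias=+0
  edge (4, 0)→(6, 4): d=(2,4) right/bottom  bias=-1
  edge (6, 4)→(4, 2): d=(-2,-2) top-left  bias=+0
    (1,0)@(3, 1): e=[-2,6,0] → ·  [on edge]
    (2,1)@(5, 3): e=[2,2,0] → #  [on edge]
    (3,1)@(7, 3): e=[6,-6,4] → ·
    (2,2)@(5, 5): e=[2,6,-4] → ·
    (3,2)@(7, 5): e=[6,-2,0] → ·  [on edge]
  covered (1 px):
    · · · ·
    · · # ·
    · · · ·
    · · · ·
    · · · ·

Z-buffer (winner per pixel, '.' = empty):
  . . 0 .
  . 0 1 .
  . . 0 0
  . . . 0
  . . . .

Answer: 0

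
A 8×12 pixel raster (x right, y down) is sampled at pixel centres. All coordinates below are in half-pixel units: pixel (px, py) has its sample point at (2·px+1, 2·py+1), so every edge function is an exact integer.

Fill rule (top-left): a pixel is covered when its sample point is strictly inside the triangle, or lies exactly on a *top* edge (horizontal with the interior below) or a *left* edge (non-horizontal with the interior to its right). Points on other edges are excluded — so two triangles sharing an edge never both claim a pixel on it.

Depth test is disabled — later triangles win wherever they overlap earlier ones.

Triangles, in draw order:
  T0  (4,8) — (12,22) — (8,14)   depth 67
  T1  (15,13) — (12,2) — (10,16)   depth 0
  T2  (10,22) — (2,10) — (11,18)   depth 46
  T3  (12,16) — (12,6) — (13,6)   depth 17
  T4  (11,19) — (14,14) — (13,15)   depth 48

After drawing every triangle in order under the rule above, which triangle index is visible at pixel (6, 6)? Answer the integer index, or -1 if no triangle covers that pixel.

T0:
  2·area = 8  (B↔C swapped to make it positive)
  edge (4, 8)→(8, 14): d=(4,6) right/bottom  bias=-1
  edge (8, 14)→(12, 22): d=(4,8) right/bottom  bias=-1
  edge (12, 22)→(4, 8): d=(-8,-14) top-left  bias=+0
    (3,6)@(7, 13): e=[2,4,2] → X
    (4,6)@(9, 13): e=[-10,-12,30] → .
    (3,7)@(7, 15): e=[10,12,-14] → .
  covered (1 px):
    . . . . . . . .
    . . . . . . . .
    . . . . . . . .
    . . . . . . . .
    . . . . . . . .
    . . . . . . . .
    . . . X . . . .
    . . . . . . . .
    . . . . . . . .
    . . . . . . . .
    . . . . . . . .
    . . . . . . . .
T1:
  2·area = 64  (B↔C swapped to make it positive)
  edge (15, 13)→(10, 16): d=(-5,3) right/bottom  bias=-1
  edge (10, 16)→(12, 2): d=(2,-14) top-left  bias=+0
  edge (12, 2)→(15, 13): d=(3,11) right/bottom  bias=-1
    (6,3)@(13, 7): e=[36,24,4] → X
    (7,3)@(15, 7): e=[30,52,-18] → .
    (5,4)@(11, 9): e=[32,0,32] → X  [on edge]
    (7,4)@(15, 9): e=[20,56,-12] → .
    (5,5)@(11, 11): e=[22,4,38] → X
    (7,5)@(15, 11): e=[10,60,-6] → .
    (5,6)@(11, 13): e=[12,8,44] → X
    (7,6)@(15, 13): e=[0,64,0] → .  [on edge]
    (5,7)@(11, 15): e=[2,12,50] → X
    (6,7)@(13, 15): e=[-4,40,28] → .
    (5,8)@(11, 17): e=[-8,16,56] → .
    (2,9)@(5, 19): e=[0,-64,128] → .  [on edge]
    (4,11)@(9, 23): e=[-32,0,96] → .  [on edge]
  covered (8 px):
    . . . . . . . .
    . . . . . . . .
    . . . . . . . .
    . . . . . . X .
    . . . . . X X .
    . . . . . X X .
    . . . . . X X .
    . . . . . X . .
    . . . . . . . .
    . . . . . . . .
    . . . . . . . .
    . . . . . . . .
T2:
  2·area = 44
  edge (10, 22)→(2, 10): d=(-8,-12) top-left  bias=+0
  edge (2, 10)→(11, 18): d=(9,8) right/bottom  bias=-1
  edge (11, 18)→(10, 22): d=(-1,4) right/bottom  bias=-1
    (1,5)@(3, 11): e=[4,1,39] → X
    (2,5)@(5, 11): e=[28,-15,31] → .
    (1,6)@(3, 13): e=[-12,19,37] → .
    (2,6)@(5, 13): e=[12,3,29] → X
    (3,6)@(7, 13): e=[36,-13,21] → .
    (2,7)@(5, 15): e=[-4,21,27] → .
    (3,7)@(7, 15): e=[20,5,19] → X
    (4,7)@(9, 15): e=[44,-11,11] → .
    (3,8)@(7, 17): e=[4,23,17] → X
    (4,8)@(9, 17): e=[28,7,9] → X
    (5,8)@(11, 17): e=[52,-9,1] → .
    (3,9)@(7, 19): e=[-12,41,15] → .
  covered (6 px):
    . . . . . . . .
    . . . . . . . .
    . . . . . . . .
    . . . . . . . .
    . . . . . . . .
    . X . . . . . .
    . . X . . . . .
    . . . X . . . .
    . . . X X . . .
    . . . . X . . .
    . . . . . . . .
    . . . . . . . .
T3:
  2·area = 10
  edge (12, 16)→(12, 6): d=(0,-10) top-left  bias=+0
  edge (12, 6)→(13, 6): d=(1,0) top-left  bias=+0
  edge (13, 6)→(12, 16): d=(-1,10) right/bottom  bias=-1
  covered (0 px):
    . . . . . . . .
    . . . . . . . .
    . . . . . . . .
    . . . . . . . .
    . . . . . . . .
    . . . . . . . .
    . . . . . . . .
    . . . . . . . .
    . . . . . . . .
    . . . . . . . .
    . . . . . . . .
    . . . . . . . .
T4:
  2·area = 2  (B↔C swapped to make it positive)
  edge (11, 19)→(13, 15): d=(2,-4) top-left  bias=+0
  edge (13, 15)→(14, 14): d=(1,-1) top-left  bias=+0
  edge (14, 14)→(11, 19): d=(-3,5) right/bottom  bias=-1
    (7,5)@(15, 11): e=[0,-2,4] → .  [on edge]
    (7,6)@(15, 13): e=[4,0,-2] → .  [on edge]
    (6,7)@(13, 15): e=[0,0,2] → X  [on edge]
    (7,7)@(15, 15): e=[8,2,-8] → .
    (5,8)@(11, 17): e=[-4,0,6] → .  [on edge]
    (6,8)@(13, 17): e=[4,2,-4] → .
    (4,9)@(9, 19): e=[-8,0,10] → .  [on edge]
    (5,9)@(11, 19): e=[0,2,0] → .  [on edge]
    (3,10)@(7, 21): e=[-12,0,14] → .  [on edge]
    (2,11)@(5, 23): e=[-16,0,18] → .  [on edge]
    (4,11)@(9, 23): e=[0,4,-2] → .  [on edge]
  covered (1 px):
    . . . . . . . .
    . . . . . . . .
    . . . . . . . .
    . . . . . . . .
    . . . . . . . .
    . . . . . . . .
    . . . . . . . .
    . . . . . . X .
    . . . . . . . .
    . . . . . . . .
    . . . . . . . .
    . . . . . . . .

Z-buffer (winner per pixel, '.' = empty):
  . . . . . . . .
  . . . . . . . .
  . . . . . . . .
  . . . . . . 1 .
  . . . . . 1 1 .
  . 2 . . . 1 1 .
  . . 2 0 . 1 1 .
  . . . 2 . 1 4 .
  . . . 2 2 . . .
  . . . . 2 . . .
  . . . . . . . .
  . . . . . . . .

Result: 1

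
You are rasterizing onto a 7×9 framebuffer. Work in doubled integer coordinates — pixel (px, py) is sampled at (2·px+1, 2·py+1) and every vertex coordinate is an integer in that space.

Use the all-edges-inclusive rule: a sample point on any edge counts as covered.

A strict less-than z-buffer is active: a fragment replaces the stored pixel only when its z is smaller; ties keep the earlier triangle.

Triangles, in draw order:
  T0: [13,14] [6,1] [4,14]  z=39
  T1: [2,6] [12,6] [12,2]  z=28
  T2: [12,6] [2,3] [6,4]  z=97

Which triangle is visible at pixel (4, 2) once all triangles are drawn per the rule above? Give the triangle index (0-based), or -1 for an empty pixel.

T0:
  2·area = 117  (B↔C swapped to make it positive)
  edge (13, 14)→(4, 14): d=(-9,0) inclusive
  edge (4, 14)→(6, 1): d=(2,-13) inclusive
  edge (6, 1)→(13, 14): d=(7,13) inclusive
    (3,1)@(7, 3): e=[99,17,1] → X
    (4,1)@(9, 3): e=[99,43,-25] → .
    (3,2)@(7, 5): e=[81,21,15] → X
    (4,2)@(9, 5): e=[81,47,-11] → .
    (3,3)@(7, 7): e=[63,25,29] → X
    (4,3)@(9, 7): e=[63,51,3] → X
    (5,3)@(11, 7): e=[63,77,-23] → .
    (2,4)@(5, 9): e=[45,3,69] → X
    (5,4)@(11, 9): e=[45,81,-9] → .
    (2,5)@(5, 11): e=[27,7,83] → X
    (5,5)@(11, 11): e=[27,85,5] → X
    (6,5)@(13, 11): e=[27,111,-21] → .
  covered (15 px):
    . . . . . . .
    . . . X . . .
    . . . X . . .
    . . . X X . .
    . . X X X . .
    . . X X X X .
    . . X X X X .
    . . . . . . .
    . . . . . . .
T1:
  2·area = 40  (B↔C swapped to make it positive)
  edge (2, 6)→(12, 2): d=(10,-4) inclusive
  edge (12, 2)→(12, 6): d=(0,4) inclusive
  edge (12, 6)→(2, 6): d=(-10,0) inclusive
    (5,1)@(11, 3): e=[6,4,30] → X
    (6,1)@(13, 3): e=[14,-4,30] → .
    (2,2)@(5, 5): e=[2,28,10] → X
    (3,2)@(7, 5): e=[10,20,10] → X
    (4,2)@(9, 5): e=[18,12,10] → X
    (6,2)@(13, 5): e=[34,-4,10] → .
    (2,3)@(5, 7): e=[22,28,-10] → .
    (3,3)@(7, 7): e=[30,20,-10] → .
    (4,3)@(9, 7): e=[38,12,-10] → .
    (5,3)@(11, 7): e=[46,4,-10] → .
  covered (5 px):
    . . . . . . .
    . . . . . X .
    . . X X X X .
    . . . . . . .
    . . . . . . .
    . . . . . . .
    . . . . . . .
    . . . . . . .
    . . . . . . .
T2:
  2·area = 2
  edge (12, 6)→(2, 3): d=(-10,-3) inclusive
  edge (2, 3)→(6, 4): d=(4,1) inclusive
  edge (6, 4)→(12, 6): d=(6,2) inclusive
    (1,1)@(3, 3): e=[3,-1,0] → .  [on edge]
    (4,2)@(9, 5): e=[1,1,0] → X  [on edge]
    (5,2)@(11, 5): e=[7,-1,-4] → .
    (4,3)@(9, 7): e=[-19,9,12] → .
  covered (1 px):
    . . . . . . .
    . . . . . . .
    . . . . X . .
    . . . . . . .
    . . . . . . .
    . . . . . . .
    . . . . . . .
    . . . . . . .
    . . . . . . .

Z-buffer (winner per pixel, '.' = empty):
  . . . . . . .
  . . . 0 . 1 .
  . . 1 1 1 1 .
  . . . 0 0 . .
  . . 0 0 0 . .
  . . 0 0 0 0 .
  . . 0 0 0 0 .
  . . . . . . .
  . . . . . . .

Final: 1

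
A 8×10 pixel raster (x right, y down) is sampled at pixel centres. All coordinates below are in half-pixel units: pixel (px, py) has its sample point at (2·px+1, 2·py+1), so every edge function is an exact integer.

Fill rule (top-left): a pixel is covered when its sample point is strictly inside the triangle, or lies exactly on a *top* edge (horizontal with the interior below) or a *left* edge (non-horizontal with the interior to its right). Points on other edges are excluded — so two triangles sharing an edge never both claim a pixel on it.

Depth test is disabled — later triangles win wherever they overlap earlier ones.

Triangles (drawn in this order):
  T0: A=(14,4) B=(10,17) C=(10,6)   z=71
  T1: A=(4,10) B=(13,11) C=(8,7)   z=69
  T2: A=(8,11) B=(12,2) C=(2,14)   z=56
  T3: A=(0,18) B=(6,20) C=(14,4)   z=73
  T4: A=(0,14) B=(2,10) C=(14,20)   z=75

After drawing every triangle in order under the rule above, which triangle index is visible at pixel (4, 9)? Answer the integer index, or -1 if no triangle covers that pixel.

T0:
  2·area = 44
  edge (14, 4)→(10, 17): d=(-4,13) right/bottom  bias=-1
  edge (10, 17)→(10, 6): d=(0,-11) top-left  bias=+0
  edge (10, 6)→(14, 4): d=(4,-2) top-left  bias=+0
    (6,2)@(13, 5): e=[9,33,2] → #
    (7,2)@(15, 5): e=[-17,55,6] → ·
    (5,3)@(11, 7): e=[27,11,6] → #
    (7,3)@(15, 7): e=[-25,55,14] → ·
    (5,4)@(11, 9): e=[19,11,14] → #
    (6,4)@(13, 9): e=[-7,33,18] → ·
    (5,5)@(11, 11): e=[11,11,22] → #
    (6,5)@(13, 11): e=[-15,33,26] → ·
    (5,6)@(11, 13): e=[3,11,30] → #
    (6,6)@(13, 13): e=[-23,33,34] → ·
    (5,7)@(11, 15): e=[-5,11,38] → ·
  covered (6 px):
    · · · · · · · ·
    · · · · · · · ·
    · · · · · · # ·
    · · · · · # # ·
    · · · · · # · ·
    · · · · · # · ·
    · · · · · # · ·
    · · · · · · · ·
    · · · · · · · ·
    · · · · · · · ·
T1:
  2·area = 31  (B↔C swapped to make it positive)
  edge (4, 10)→(8, 7): d=(4,-3) top-left  bias=+0
  edge (8, 7)→(13, 11): d=(5,4) right/bottom  bias=-1
  edge (13, 11)→(4, 10): d=(-9,-1) top-left  bias=+0
    (1,1)@(3, 3): e=[-31,0,62] → ·  [on edge]
    (3,4)@(7, 9): e=[5,14,12] → #
    (4,4)@(9, 9): e=[11,6,14] → #
    (5,4)@(11, 9): e=[17,-2,16] → ·
    (3,5)@(7, 11): e=[13,24,-6] → ·
    (4,5)@(9, 11): e=[19,16,-4] → ·
    (6,5)@(13, 11): e=[31,0,0] → ·  [on edge]
  covered (2 px):
    · · · · · · · ·
    · · · · · · · ·
    · · · · · · · ·
    · · · · · · · ·
    · · · # # · · ·
    · · · · · · · ·
    · · · · · · · ·
    · · · · · · · ·
    · · · · · · · ·
    · · · · · · · ·
T2:
  2·area = 42  (B↔C swapped to make it positive)
  edge (8, 11)→(2, 14): d=(-6,3) right/bottom  bias=-1
  edge (2, 14)→(12, 2): d=(10,-12) top-left  bias=+0
  edge (12, 2)→(8, 11): d=(-4,9) right/bottom  bias=-1
    (4,3)@(9, 7): e=[21,14,7] → #
    (5,3)@(11, 7): e=[15,38,-11] → ·
    (3,4)@(7, 9): e=[15,10,17] → #
    (4,4)@(9, 9): e=[9,34,-1] → ·
    (2,5)@(5, 11): e=[9,6,27] → #
    (4,5)@(9, 11): e=[-3,54,-9] → ·
    (1,6)@(3, 13): e=[3,2,37] → #
    (2,6)@(5, 13): e=[-3,26,19] → ·
    (3,6)@(7, 13): e=[-9,50,1] → ·
    (1,7)@(3, 15): e=[-9,22,29] → ·
  covered (5 px):
    · · · · · · · ·
    · · · · · · · ·
    · · · · · · · ·
    · · · · # · · ·
    · · · # · · · ·
    · · # # · · · ·
    · # · · · · · ·
    · · · · · · · ·
    · · · · · · · ·
    · · · · · · · ·
T3:
  2·area = 112  (B↔C swapped to make it positive)
  edge (0, 18)→(14, 4): d=(14,-14) top-left  bias=+0
  edge (14, 4)→(6, 20): d=(-8,16) right/bottom  bias=-1
  edge (6, 20)→(0, 18): d=(-6,-2) top-left  bias=+0
    (7,1)@(15, 3): e=[0,-8,120] → ·  [on edge]
    (6,2)@(13, 5): e=[0,8,104] → #  [on edge]
    (7,2)@(15, 5): e=[28,-24,108] → ·
    (5,3)@(11, 7): e=[0,24,88] → #  [on edge]
    (6,3)@(13, 7): e=[28,-8,92] → ·
    (4,4)@(9, 9): e=[0,40,72] → #  [on edge]
    (6,4)@(13, 9): e=[56,-24,80] → ·
    (3,5)@(7, 11): e=[0,56,56] → #  [on edge]
    (5,5)@(11, 11): e=[56,-8,64] → ·
    (2,6)@(5, 13): e=[0,72,40] → #  [on edge]
    (5,6)@(11, 13): e=[84,-24,52] → ·
    (1,7)@(3, 15): e=[0,88,24] → #  [on edge]
    (0,8)@(1, 17): e=[0,104,8] → #  [on edge]
    (1,9)@(3, 19): e=[56,56,0] → #  [on edge]
  covered (18 px):
    · · · · · · · ·
    · · · · · · · ·
    · · · · · · # ·
    · · · · · # · ·
    · · · · # # · ·
    · · · # # · · ·
    · · # # # · · ·
    · # # # · · · ·
    # # # # · · · ·
    · # # · · · · ·
T4:
  2·area = 68
  edge (0, 14)→(2, 10): d=(2,-4) top-left  bias=+0
  edge (2, 10)→(14, 20): d=(12,10) right/bottom  bias=-1
  edge (14, 20)→(0, 14): d=(-14,-6) top-left  bias=+0
    (1,5)@(3, 11): e=[6,2,60] → #
    (2,5)@(5, 11): e=[14,-18,72] → ·
    (0,6)@(1, 13): e=[2,46,20] → #
    (2,6)@(5, 13): e=[18,6,44] → #
    (3,6)@(7, 13): e=[26,-14,56] → ·
    (0,7)@(1, 15): e=[6,70,-8] → ·
    (1,7)@(3, 15): e=[14,50,4] → #
    (3,7)@(7, 15): e=[30,10,28] → #
    (4,7)@(9, 15): e=[38,-10,40] → ·
    (1,8)@(3, 17): e=[18,74,-24] → ·
    (2,8)@(5, 17): e=[26,54,-12] → ·
    (3,8)@(7, 17): e=[34,34,0] → #  [on edge]
  covered (9 px):
    · · · · · · · ·
    · · · · · · · ·
    · · · · · · · ·
    · · · · · · · ·
    · · · · · · · ·
    · # · · · · · ·
    # # # · · · · ·
    · # # # · · · ·
    · · · # # · · ·
    · · · · · · · ·

Z-buffer (winner per pixel, '.' = empty):
  . . . . . . . .
  . . . . . . . .
  . . . . . . 3 .
  . . . . 2 3 0 .
  . . . 2 3 3 . .
  . 4 2 3 3 0 . .
  4 4 4 3 3 0 . .
  . 4 4 4 . . . .
  3 3 3 4 4 . . .
  . 3 3 . . . . .

Result: -1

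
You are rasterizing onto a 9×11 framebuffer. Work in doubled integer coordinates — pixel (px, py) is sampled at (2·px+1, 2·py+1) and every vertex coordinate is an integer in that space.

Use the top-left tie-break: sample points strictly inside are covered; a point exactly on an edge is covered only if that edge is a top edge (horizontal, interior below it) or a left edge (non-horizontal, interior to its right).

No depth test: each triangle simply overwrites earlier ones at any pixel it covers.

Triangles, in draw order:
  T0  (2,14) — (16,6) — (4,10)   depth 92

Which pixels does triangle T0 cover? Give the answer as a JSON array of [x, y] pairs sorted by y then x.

T0:
  2·area = 40  (B↔C swapped to make it positive)
  edge (2, 14)→(4, 10): d=(2,-4) top-left  bias=+0
  edge (4, 10)→(16, 6): d=(12,-4) top-left  bias=+0
  edge (16, 6)→(2, 14): d=(-14,8) right/bottom  bias=-1
    (6,3)@(13, 7): e=[30,0,10] → █  [on edge]
    (7,3)@(15, 7): e=[38,8,-6] → ·
    (3,4)@(7, 9): e=[10,0,30] → █  [on edge]
    (4,4)@(9, 9): e=[18,8,14] → █
    (5,4)@(11, 9): e=[26,16,-2] → ·
    (6,4)@(13, 9): e=[34,24,-18] → ·
    (0,5)@(1, 11): e=[-10,0,50] → ·  [on edge]
    (2,5)@(5, 11): e=[6,16,18] → █
    (4,5)@(9, 11): e=[22,32,-14] → ·
    (1,6)@(3, 13): e=[2,32,6] → █
    (2,6)@(5, 13): e=[10,40,-10] → ·
    (3,6)@(7, 13): e=[18,48,-26] → ·
  covered (6 px):
    · · · · · · · · ·
    · · · · · · · · ·
    · · · · · · · · ·
    · · · · · · █ · ·
    · · · █ █ · · · ·
    · · █ █ · · · · ·
    · █ · · · · · · ·
    · · · · · · · · ·
    · · · · · · · · ·
    · · · · · · · · ·
    · · · · · · · · ·

Answer: [[6,3],[3,4],[4,4],[2,5],[3,5],[1,6]]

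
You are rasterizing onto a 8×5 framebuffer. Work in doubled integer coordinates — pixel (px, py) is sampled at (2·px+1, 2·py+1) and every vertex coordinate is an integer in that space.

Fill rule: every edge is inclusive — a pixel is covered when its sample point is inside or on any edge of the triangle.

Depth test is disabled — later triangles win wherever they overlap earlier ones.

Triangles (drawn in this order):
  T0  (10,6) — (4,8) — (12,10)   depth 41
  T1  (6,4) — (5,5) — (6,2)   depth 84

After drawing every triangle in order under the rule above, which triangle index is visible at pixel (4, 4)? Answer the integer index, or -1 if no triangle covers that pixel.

T0:
  2·area = 28  (B↔C swapped to make it positive)
  edge (10, 6)→(12, 10): d=(2,4) inclusive
  edge (12, 10)→(4, 8): d=(-8,-2) inclusive
  edge (4, 8)→(10, 6): d=(6,-2) inclusive
    (6,2)@(13, 5): e=[-14,42,0] → ·  [on edge]
    (3,3)@(7, 7): e=[14,14,0] → #  [on edge]
    (4,3)@(9, 7): e=[6,18,4] → #
    (5,3)@(11, 7): e=[-2,22,8] → ·
    (0,4)@(1, 9): e=[42,-14,0] → ·  [on edge]
    (3,4)@(7, 9): e=[18,-2,12] → ·
    (4,4)@(9, 9): e=[10,2,16] → #
    (5,4)@(11, 9): e=[2,6,20] → #
    (6,4)@(13, 9): e=[-6,10,24] → ·
  covered (4 px):
    · · · · · · · ·
    · · · · · · · ·
    · · · · · · · ·
    · · · # # · · ·
    · · · · # # · ·
T1:
  2·area = 2
  edge (6, 4)→(5, 5): d=(-1,1) inclusive
  edge (5, 5)→(6, 2): d=(1,-3) inclusive
  edge (6, 2)→(6, 4): d=(0,2) inclusive
    (4,0)@(9, 1): e=[0,8,-6] → ·  [on edge]
    (3,1)@(7, 3): e=[0,4,-2] → ·  [on edge]
    (2,2)@(5, 5): e=[0,0,2] → #  [on edge]
    (3,2)@(7, 5): e=[-2,6,-2] → ·
    (1,3)@(3, 7): e=[0,-4,6] → ·  [on edge]
    (2,3)@(5, 7): e=[-2,2,2] → ·
    (0,4)@(1, 9): e=[0,-8,10] → ·  [on edge]
  covered (1 px):
    · · · · · · · ·
    · · · · · · · ·
    · · # · · · · ·
    · · · · · · · ·
    · · · · · · · ·

Z-buffer (winner per pixel, '.' = empty):
  . . . . . . . .
  . . . . . . . .
  . . 1 . . . . .
  . . . 0 0 . . .
  . . . . 0 0 . .

Answer: 0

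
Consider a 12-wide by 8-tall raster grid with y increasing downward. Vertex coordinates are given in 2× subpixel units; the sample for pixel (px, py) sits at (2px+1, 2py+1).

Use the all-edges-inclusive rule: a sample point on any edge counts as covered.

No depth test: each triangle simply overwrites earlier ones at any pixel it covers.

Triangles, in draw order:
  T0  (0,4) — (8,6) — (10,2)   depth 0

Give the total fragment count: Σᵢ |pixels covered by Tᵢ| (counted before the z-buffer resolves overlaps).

T0:
  2·area = 36  (B↔C swapped to make it positive)
  edge (0, 4)→(10, 2): d=(10,-2) inclusive
  edge (10, 2)→(8, 6): d=(-2,4) inclusive
  edge (8, 6)→(0, 4): d=(-8,-2) inclusive
    (7,0)@(15, 1): e=[0,-18,54] → ·  [on edge]
    (2,1)@(5, 3): e=[0,18,18] → #  [on edge]
    (3,1)@(7, 3): e=[4,10,22] → #
    (4,1)@(9, 3): e=[8,2,26] → #
    (5,1)@(11, 3): e=[12,-6,30] → ·
    (2,2)@(5, 5): e=[20,14,2] → #
    (4,2)@(9, 5): e=[28,-2,10] → ·
    (2,3)@(5, 7): e=[40,10,-14] → ·
    (3,3)@(7, 7): e=[44,2,-10] → ·
  covered (5 px):
    · · · · · · · · · · · ·
    · · # # # · · · · · · ·
    · · # # · · · · · · · ·
    · · · · · · · · · · · ·
    · · · · · · · · · · · ·
    · · · · · · · · · · · ·
    · · · · · · · · · · · ·
    · · · · · · · · · · · ·

Final: 5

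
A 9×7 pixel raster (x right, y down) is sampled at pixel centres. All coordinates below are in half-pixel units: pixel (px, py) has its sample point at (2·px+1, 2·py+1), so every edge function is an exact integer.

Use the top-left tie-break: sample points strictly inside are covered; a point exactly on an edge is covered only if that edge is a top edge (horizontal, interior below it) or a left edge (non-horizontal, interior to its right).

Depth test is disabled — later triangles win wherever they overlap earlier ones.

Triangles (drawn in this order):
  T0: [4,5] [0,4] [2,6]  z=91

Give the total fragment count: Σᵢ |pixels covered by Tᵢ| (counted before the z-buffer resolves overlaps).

T0:
  2·area = 6  (B↔C swapped to make it positive)
  edge (4, 5)→(2, 6): d=(-2,1) right/bottom  bias=-1
  edge (2, 6)→(0, 4): d=(-2,-2) top-left  bias=+0
  edge (0, 4)→(4, 5): d=(4,1) right/bottom  bias=-1
    (0,2)@(1, 5): e=[3,0,3] → █  [on edge]
    (1,2)@(3, 5): e=[1,4,1] → █
    (2,2)@(5, 5): e=[-1,8,-1] → ·
    (0,3)@(1, 7): e=[-1,-4,11] → ·
    (1,3)@(3, 7): e=[-3,0,9] → ·  [on edge]
    (2,4)@(5, 9): e=[-9,0,15] → ·  [on edge]
    (3,5)@(7, 11): e=[-15,0,21] → ·  [on edge]
    (4,6)@(9, 13): e=[-21,0,27] → ·  [on edge]
  covered (2 px):
    · · · · · · · · ·
    · · · · · · · · ·
    █ █ · · · · · · ·
    · · · · · · · · ·
    · · · · · · · · ·
    · · · · · · · · ·
    · · · · · · · · ·

Result: 2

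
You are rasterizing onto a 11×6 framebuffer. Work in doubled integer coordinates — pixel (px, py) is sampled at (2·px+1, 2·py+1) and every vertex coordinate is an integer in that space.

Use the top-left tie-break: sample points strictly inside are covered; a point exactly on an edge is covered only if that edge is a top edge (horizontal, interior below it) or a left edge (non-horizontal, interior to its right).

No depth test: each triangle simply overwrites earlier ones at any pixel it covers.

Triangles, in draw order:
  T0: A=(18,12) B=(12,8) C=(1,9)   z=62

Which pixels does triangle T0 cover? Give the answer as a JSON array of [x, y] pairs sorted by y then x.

T0:
  2·area = 50  (B↔C swapped to make it positive)
  edge (18, 12)→(1, 9): d=(-17,-3) top-left  bias=+0
  edge (1, 9)→(12, 8): d=(11,-1) top-left  bias=+0
  edge (12, 8)→(18, 12): d=(6,4) right/bottom  bias=-1
    (0,4)@(1, 9): e=[0,0,50] → █  [on edge]
    (1,4)@(3, 9): e=[6,2,42] → █
    (2,4)@(5, 9): e=[12,4,34] → █
    (3,4)@(7, 9): e=[18,6,26] → █
    (4,4)@(9, 9): e=[24,8,18] → █
    (5,4)@(11, 9): e=[30,10,10] → █
    (6,4)@(13, 9): e=[36,12,2] → █
    (7,4)@(15, 9): e=[42,14,-6] → ·
    (0,5)@(1, 11): e=[-34,22,62] → ·
    (1,5)@(3, 11): e=[-28,24,54] → ·
    (2,5)@(5, 11): e=[-22,26,46] → ·
    (3,5)@(7, 11): e=[-16,28,38] → ·
  covered (9 px):
    · · · · · · · · · · ·
    · · · · · · · · · · ·
    · · · · · · · · · · ·
    · · · · · · · · · · ·
    █ █ █ █ █ █ █ · · · ·
    · · · · · · █ █ · · ·

Final: [[0,4],[1,4],[2,4],[3,4],[4,4],[5,4],[6,4],[6,5],[7,5]]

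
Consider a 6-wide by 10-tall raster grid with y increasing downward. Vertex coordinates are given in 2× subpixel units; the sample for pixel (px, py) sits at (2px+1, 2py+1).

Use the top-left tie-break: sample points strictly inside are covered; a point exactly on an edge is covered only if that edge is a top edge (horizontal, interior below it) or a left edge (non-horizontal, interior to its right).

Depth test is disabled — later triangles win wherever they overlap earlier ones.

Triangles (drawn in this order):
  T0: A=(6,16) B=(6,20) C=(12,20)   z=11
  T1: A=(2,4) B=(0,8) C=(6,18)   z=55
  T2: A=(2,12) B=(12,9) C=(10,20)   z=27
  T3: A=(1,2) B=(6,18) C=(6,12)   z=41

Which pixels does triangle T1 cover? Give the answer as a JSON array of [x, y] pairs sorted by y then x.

T0:
  2·area = 24  (B↔C swapped to make it positive)
  edge (6, 16)→(12, 20): d=(6,4) right/bottom  bias=-1
  edge (12, 20)→(6, 20): d=(-6,0) right/bottom  bias=-1
  edge (6, 20)→(6, 16): d=(0,-4) top-left  bias=+0
    (3,8)@(7, 17): e=[2,18,4] → #
    (4,8)@(9, 17): e=[-6,18,12] → ·
    (3,9)@(7, 19): e=[14,6,4] → #
    (4,9)@(9, 19): e=[6,6,12] → #
    (5,9)@(11, 19): e=[-2,6,20] → ·
  covered (3 px):
    · · · · · ·
    · · · · · ·
    · · · · · ·
    · · · · · ·
    · · · · · ·
    · · · · · ·
    · · · · · ·
    · · · · · ·
    · · · # · ·
    · · · # # ·
T1:
  2·area = 44  (B↔C swapped to make it positive)
  edge (2, 4)→(6, 18): d=(4,14) right/bottom  bias=-1
  edge (6, 18)→(0, 8): d=(-6,-10) top-left  bias=+0
  edge (0, 8)→(2, 4): d=(2,-4) top-left  bias=+0
    (0,3)@(1, 7): e=[26,16,2] → #
    (1,3)@(3, 7): e=[-2,36,10] → ·
    (0,4)@(1, 9): e=[34,4,6] → #
    (1,4)@(3, 9): e=[6,24,14] → #
    (2,4)@(5, 9): e=[-22,44,22] → ·
    (0,5)@(1, 11): e=[42,-8,10] → ·
    (1,5)@(3, 11): e=[14,12,18] → #
    (2,5)@(5, 11): e=[-14,32,26] → ·
    (1,6)@(3, 13): e=[22,0,22] → #  [on edge]
    (2,6)@(5, 13): e=[-6,20,30] → ·
    (1,7)@(3, 15): e=[30,-12,26] → ·
    (2,7)@(5, 15): e=[2,8,34] → #
  covered (6 px):
    · · · · · ·
    · · · · · ·
    · · · · · ·
    # · · · · ·
    # # · · · ·
    · # · · · ·
    · # · · · ·
    · · # · · ·
    · · · · · ·
    · · · · · ·
T2:
  2·area = 104
  edge (2, 12)→(12, 9): d=(10,-3) top-left  bias=+0
  edge (12, 9)→(10, 20): d=(-2,11) right/bottom  bias=-1
  edge (10, 20)→(2, 12): d=(-8,-8) top-left  bias=+0
    (0,5)@(1, 11): e=[-13,117,0] → ·  [on edge]
    (3,5)@(7, 11): e=[5,51,48] → #
    (4,5)@(9, 11): e=[11,29,64] → #
    (5,5)@(11, 11): e=[17,7,80] → #
    (1,6)@(3, 13): e=[13,91,0] → #  [on edge]
    (2,6)@(5, 13): e=[19,69,16] → #
    (1,7)@(3, 15): e=[33,87,-16] → ·
    (2,7)@(5, 15): e=[39,65,0] → #  [on edge]
    (5,7)@(11, 15): e=[57,-1,48] → ·
    (2,8)@(5, 17): e=[59,61,-16] → ·
    (3,8)@(7, 17): e=[65,39,0] → #  [on edge]
    (5,8)@(11, 17): e=[77,-5,32] → ·
    (4,9)@(9, 19): e=[91,13,0] → #  [on edge]
  covered (14 px):
    · · · · · ·
    · · · · · ·
    · · · · · ·
    · · · · · ·
    · · · · · ·
    · · · # # #
    · # # # # #
    · · # # # ·
    · · · # # ·
    · · · · # ·
T3:
  2·area = 30  (B↔C swapped to make it positive)
  edge (1, 2)→(6, 12): d=(5,10) right/bottom  bias=-1
  edge (6, 12)→(6, 18): d=(0,6) right/bottom  bias=-1
  edge (6, 18)→(1, 2): d=(-5,-16) top-left  bias=+0
    (1,3)@(3, 7): e=[5,18,7] → #
    (2,3)@(5, 7): e=[-15,6,39] → ·
    (1,4)@(3, 9): e=[15,18,-3] → ·
    (2,5)@(5, 11): e=[5,6,19] → #
    (3,5)@(7, 11): e=[-15,-6,51] → ·
    (2,6)@(5, 13): e=[15,6,9] → #
    (3,6)@(7, 13): e=[-5,-6,41] → ·
    (2,7)@(5, 15): e=[25,6,-1] → ·
  covered (3 px):
    · · · · · ·
    · · · · · ·
    · · · · · ·
    · # · · · ·
    · · · · · ·
    · · # · · ·
    · · # · · ·
    · · · · · ·
    · · · · · ·
    · · · · · ·

Result: [[0,3],[0,4],[1,4],[1,5],[1,6],[2,7]]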